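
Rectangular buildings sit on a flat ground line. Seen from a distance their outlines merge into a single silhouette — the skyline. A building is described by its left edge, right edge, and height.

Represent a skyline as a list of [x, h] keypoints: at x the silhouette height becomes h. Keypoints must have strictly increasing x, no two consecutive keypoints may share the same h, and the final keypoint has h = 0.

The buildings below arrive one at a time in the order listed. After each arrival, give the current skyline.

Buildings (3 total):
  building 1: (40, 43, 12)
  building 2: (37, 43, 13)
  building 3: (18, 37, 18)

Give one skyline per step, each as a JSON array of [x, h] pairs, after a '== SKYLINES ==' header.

== SKYLINES ==
[[40,12],[43,0]]
[[37,13],[43,0]]
[[18,18],[37,13],[43,0]]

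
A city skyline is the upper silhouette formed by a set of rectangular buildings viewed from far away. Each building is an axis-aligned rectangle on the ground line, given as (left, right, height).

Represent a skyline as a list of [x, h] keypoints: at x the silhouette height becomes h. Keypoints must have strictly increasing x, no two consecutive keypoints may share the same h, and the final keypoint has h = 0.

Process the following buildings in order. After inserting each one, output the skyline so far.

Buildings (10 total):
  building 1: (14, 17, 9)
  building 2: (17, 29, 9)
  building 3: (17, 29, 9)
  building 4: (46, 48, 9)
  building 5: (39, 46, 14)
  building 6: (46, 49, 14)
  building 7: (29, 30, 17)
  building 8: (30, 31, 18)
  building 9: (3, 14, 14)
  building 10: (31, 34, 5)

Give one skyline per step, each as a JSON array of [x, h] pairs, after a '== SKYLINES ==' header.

== SKYLINES ==
[[14,9],[17,0]]
[[14,9],[29,0]]
[[14,9],[29,0]]
[[14,9],[29,0],[46,9],[48,0]]
[[14,9],[29,0],[39,14],[46,9],[48,0]]
[[14,9],[29,0],[39,14],[49,0]]
[[14,9],[29,17],[30,0],[39,14],[49,0]]
[[14,9],[29,17],[30,18],[31,0],[39,14],[49,0]]
[[3,14],[14,9],[29,17],[30,18],[31,0],[39,14],[49,0]]
[[3,14],[14,9],[29,17],[30,18],[31,5],[34,0],[39,14],[49,0]]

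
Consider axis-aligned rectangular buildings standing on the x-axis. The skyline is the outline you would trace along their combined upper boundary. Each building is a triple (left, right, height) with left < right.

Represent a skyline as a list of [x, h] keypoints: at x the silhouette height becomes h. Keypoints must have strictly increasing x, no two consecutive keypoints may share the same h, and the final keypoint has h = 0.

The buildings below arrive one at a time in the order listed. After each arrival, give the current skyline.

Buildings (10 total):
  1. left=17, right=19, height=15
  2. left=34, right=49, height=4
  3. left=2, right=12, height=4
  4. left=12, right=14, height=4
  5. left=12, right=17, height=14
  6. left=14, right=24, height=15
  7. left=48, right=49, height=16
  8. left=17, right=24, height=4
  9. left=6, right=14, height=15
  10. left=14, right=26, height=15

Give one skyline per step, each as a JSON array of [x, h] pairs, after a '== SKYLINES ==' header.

== SKYLINES ==
[[17,15],[19,0]]
[[17,15],[19,0],[34,4],[49,0]]
[[2,4],[12,0],[17,15],[19,0],[34,4],[49,0]]
[[2,4],[14,0],[17,15],[19,0],[34,4],[49,0]]
[[2,4],[12,14],[17,15],[19,0],[34,4],[49,0]]
[[2,4],[12,14],[14,15],[24,0],[34,4],[49,0]]
[[2,4],[12,14],[14,15],[24,0],[34,4],[48,16],[49,0]]
[[2,4],[12,14],[14,15],[24,0],[34,4],[48,16],[49,0]]
[[2,4],[6,15],[24,0],[34,4],[48,16],[49,0]]
[[2,4],[6,15],[26,0],[34,4],[48,16],[49,0]]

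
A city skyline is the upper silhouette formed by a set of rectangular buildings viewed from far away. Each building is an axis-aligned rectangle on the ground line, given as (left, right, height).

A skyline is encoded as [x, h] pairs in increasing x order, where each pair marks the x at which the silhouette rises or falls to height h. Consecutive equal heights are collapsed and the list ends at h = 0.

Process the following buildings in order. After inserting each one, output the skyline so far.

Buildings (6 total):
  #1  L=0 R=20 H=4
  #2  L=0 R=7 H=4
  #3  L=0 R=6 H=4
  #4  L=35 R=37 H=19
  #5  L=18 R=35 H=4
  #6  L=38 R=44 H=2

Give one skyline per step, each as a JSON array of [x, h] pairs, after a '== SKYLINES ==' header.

== SKYLINES ==
[[0,4],[20,0]]
[[0,4],[20,0]]
[[0,4],[20,0]]
[[0,4],[20,0],[35,19],[37,0]]
[[0,4],[35,19],[37,0]]
[[0,4],[35,19],[37,0],[38,2],[44,0]]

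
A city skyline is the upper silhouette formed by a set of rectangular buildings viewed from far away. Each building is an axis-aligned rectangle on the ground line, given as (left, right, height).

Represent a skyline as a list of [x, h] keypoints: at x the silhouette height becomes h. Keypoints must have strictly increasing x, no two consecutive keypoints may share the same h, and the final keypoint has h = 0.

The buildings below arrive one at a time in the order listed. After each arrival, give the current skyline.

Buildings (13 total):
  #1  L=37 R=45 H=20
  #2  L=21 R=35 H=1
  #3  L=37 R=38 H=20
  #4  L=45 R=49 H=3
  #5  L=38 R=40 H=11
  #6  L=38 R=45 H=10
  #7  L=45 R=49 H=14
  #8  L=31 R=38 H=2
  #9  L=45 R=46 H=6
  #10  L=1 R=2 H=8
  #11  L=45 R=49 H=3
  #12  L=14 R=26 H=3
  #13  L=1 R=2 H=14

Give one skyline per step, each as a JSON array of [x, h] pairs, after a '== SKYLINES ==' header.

== SKYLINES ==
[[37,20],[45,0]]
[[21,1],[35,0],[37,20],[45,0]]
[[21,1],[35,0],[37,20],[45,0]]
[[21,1],[35,0],[37,20],[45,3],[49,0]]
[[21,1],[35,0],[37,20],[45,3],[49,0]]
[[21,1],[35,0],[37,20],[45,3],[49,0]]
[[21,1],[35,0],[37,20],[45,14],[49,0]]
[[21,1],[31,2],[37,20],[45,14],[49,0]]
[[21,1],[31,2],[37,20],[45,14],[49,0]]
[[1,8],[2,0],[21,1],[31,2],[37,20],[45,14],[49,0]]
[[1,8],[2,0],[21,1],[31,2],[37,20],[45,14],[49,0]]
[[1,8],[2,0],[14,3],[26,1],[31,2],[37,20],[45,14],[49,0]]
[[1,14],[2,0],[14,3],[26,1],[31,2],[37,20],[45,14],[49,0]]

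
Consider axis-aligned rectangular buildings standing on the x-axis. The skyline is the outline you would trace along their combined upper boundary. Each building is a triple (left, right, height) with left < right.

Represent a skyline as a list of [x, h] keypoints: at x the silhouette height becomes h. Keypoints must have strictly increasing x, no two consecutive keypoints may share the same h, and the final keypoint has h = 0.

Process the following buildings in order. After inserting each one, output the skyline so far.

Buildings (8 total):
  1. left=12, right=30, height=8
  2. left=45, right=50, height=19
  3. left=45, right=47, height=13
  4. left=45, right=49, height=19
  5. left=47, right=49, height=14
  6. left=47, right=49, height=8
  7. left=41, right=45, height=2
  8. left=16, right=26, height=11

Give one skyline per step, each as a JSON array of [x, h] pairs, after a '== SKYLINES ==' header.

== SKYLINES ==
[[12,8],[30,0]]
[[12,8],[30,0],[45,19],[50,0]]
[[12,8],[30,0],[45,19],[50,0]]
[[12,8],[30,0],[45,19],[50,0]]
[[12,8],[30,0],[45,19],[50,0]]
[[12,8],[30,0],[45,19],[50,0]]
[[12,8],[30,0],[41,2],[45,19],[50,0]]
[[12,8],[16,11],[26,8],[30,0],[41,2],[45,19],[50,0]]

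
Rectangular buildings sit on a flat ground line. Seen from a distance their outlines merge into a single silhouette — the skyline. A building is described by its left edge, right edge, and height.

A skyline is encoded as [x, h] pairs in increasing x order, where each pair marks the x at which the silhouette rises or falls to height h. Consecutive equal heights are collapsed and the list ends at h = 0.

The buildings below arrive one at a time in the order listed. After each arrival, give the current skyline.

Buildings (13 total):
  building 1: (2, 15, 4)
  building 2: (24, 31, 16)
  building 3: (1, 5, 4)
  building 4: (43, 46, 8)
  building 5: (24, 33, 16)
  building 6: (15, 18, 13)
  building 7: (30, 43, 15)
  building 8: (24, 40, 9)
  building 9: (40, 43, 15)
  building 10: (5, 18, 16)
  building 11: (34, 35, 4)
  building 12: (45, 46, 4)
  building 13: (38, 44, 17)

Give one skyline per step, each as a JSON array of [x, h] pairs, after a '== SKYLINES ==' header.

== SKYLINES ==
[[2,4],[15,0]]
[[2,4],[15,0],[24,16],[31,0]]
[[1,4],[15,0],[24,16],[31,0]]
[[1,4],[15,0],[24,16],[31,0],[43,8],[46,0]]
[[1,4],[15,0],[24,16],[33,0],[43,8],[46,0]]
[[1,4],[15,13],[18,0],[24,16],[33,0],[43,8],[46,0]]
[[1,4],[15,13],[18,0],[24,16],[33,15],[43,8],[46,0]]
[[1,4],[15,13],[18,0],[24,16],[33,15],[43,8],[46,0]]
[[1,4],[15,13],[18,0],[24,16],[33,15],[43,8],[46,0]]
[[1,4],[5,16],[18,0],[24,16],[33,15],[43,8],[46,0]]
[[1,4],[5,16],[18,0],[24,16],[33,15],[43,8],[46,0]]
[[1,4],[5,16],[18,0],[24,16],[33,15],[43,8],[46,0]]
[[1,4],[5,16],[18,0],[24,16],[33,15],[38,17],[44,8],[46,0]]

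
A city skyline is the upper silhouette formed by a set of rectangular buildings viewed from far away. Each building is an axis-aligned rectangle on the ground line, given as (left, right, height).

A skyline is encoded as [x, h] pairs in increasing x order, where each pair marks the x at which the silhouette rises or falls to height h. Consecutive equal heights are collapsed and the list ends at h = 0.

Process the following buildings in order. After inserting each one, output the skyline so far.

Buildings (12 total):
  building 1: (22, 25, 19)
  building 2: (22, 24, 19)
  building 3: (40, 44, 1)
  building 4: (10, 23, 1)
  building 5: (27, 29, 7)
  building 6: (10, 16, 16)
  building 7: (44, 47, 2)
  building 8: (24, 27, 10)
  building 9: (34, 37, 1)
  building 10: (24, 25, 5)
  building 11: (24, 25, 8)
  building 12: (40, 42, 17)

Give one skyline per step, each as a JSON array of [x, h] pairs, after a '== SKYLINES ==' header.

== SKYLINES ==
[[22,19],[25,0]]
[[22,19],[25,0]]
[[22,19],[25,0],[40,1],[44,0]]
[[10,1],[22,19],[25,0],[40,1],[44,0]]
[[10,1],[22,19],[25,0],[27,7],[29,0],[40,1],[44,0]]
[[10,16],[16,1],[22,19],[25,0],[27,7],[29,0],[40,1],[44,0]]
[[10,16],[16,1],[22,19],[25,0],[27,7],[29,0],[40,1],[44,2],[47,0]]
[[10,16],[16,1],[22,19],[25,10],[27,7],[29,0],[40,1],[44,2],[47,0]]
[[10,16],[16,1],[22,19],[25,10],[27,7],[29,0],[34,1],[37,0],[40,1],[44,2],[47,0]]
[[10,16],[16,1],[22,19],[25,10],[27,7],[29,0],[34,1],[37,0],[40,1],[44,2],[47,0]]
[[10,16],[16,1],[22,19],[25,10],[27,7],[29,0],[34,1],[37,0],[40,1],[44,2],[47,0]]
[[10,16],[16,1],[22,19],[25,10],[27,7],[29,0],[34,1],[37,0],[40,17],[42,1],[44,2],[47,0]]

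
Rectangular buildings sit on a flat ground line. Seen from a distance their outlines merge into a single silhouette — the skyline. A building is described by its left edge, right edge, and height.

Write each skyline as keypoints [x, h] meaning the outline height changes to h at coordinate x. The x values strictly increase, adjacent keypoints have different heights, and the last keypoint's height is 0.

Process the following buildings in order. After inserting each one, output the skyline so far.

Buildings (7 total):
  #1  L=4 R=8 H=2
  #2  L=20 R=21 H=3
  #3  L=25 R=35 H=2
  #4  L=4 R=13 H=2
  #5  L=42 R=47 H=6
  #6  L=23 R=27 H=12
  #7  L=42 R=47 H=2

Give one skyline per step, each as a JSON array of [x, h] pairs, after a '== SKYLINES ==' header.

== SKYLINES ==
[[4,2],[8,0]]
[[4,2],[8,0],[20,3],[21,0]]
[[4,2],[8,0],[20,3],[21,0],[25,2],[35,0]]
[[4,2],[13,0],[20,3],[21,0],[25,2],[35,0]]
[[4,2],[13,0],[20,3],[21,0],[25,2],[35,0],[42,6],[47,0]]
[[4,2],[13,0],[20,3],[21,0],[23,12],[27,2],[35,0],[42,6],[47,0]]
[[4,2],[13,0],[20,3],[21,0],[23,12],[27,2],[35,0],[42,6],[47,0]]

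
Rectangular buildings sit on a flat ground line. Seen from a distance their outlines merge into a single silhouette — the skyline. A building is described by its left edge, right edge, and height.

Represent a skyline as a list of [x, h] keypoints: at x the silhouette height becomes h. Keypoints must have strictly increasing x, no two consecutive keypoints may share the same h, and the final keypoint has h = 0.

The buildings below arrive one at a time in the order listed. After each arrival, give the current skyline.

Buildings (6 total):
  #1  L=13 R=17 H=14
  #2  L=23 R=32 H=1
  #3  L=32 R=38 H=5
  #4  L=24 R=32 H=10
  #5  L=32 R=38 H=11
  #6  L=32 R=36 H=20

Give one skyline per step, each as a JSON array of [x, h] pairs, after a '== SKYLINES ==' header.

== SKYLINES ==
[[13,14],[17,0]]
[[13,14],[17,0],[23,1],[32,0]]
[[13,14],[17,0],[23,1],[32,5],[38,0]]
[[13,14],[17,0],[23,1],[24,10],[32,5],[38,0]]
[[13,14],[17,0],[23,1],[24,10],[32,11],[38,0]]
[[13,14],[17,0],[23,1],[24,10],[32,20],[36,11],[38,0]]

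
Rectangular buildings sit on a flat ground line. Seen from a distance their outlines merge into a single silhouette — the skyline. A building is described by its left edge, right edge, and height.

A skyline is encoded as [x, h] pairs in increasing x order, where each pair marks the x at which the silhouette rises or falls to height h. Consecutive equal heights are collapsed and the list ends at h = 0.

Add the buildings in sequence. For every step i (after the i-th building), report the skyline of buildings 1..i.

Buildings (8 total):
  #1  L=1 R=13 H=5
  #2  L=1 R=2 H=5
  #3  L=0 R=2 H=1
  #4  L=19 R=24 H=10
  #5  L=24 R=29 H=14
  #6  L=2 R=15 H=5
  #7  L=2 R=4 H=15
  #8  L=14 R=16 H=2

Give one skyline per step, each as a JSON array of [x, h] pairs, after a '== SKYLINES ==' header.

== SKYLINES ==
[[1,5],[13,0]]
[[1,5],[13,0]]
[[0,1],[1,5],[13,0]]
[[0,1],[1,5],[13,0],[19,10],[24,0]]
[[0,1],[1,5],[13,0],[19,10],[24,14],[29,0]]
[[0,1],[1,5],[15,0],[19,10],[24,14],[29,0]]
[[0,1],[1,5],[2,15],[4,5],[15,0],[19,10],[24,14],[29,0]]
[[0,1],[1,5],[2,15],[4,5],[15,2],[16,0],[19,10],[24,14],[29,0]]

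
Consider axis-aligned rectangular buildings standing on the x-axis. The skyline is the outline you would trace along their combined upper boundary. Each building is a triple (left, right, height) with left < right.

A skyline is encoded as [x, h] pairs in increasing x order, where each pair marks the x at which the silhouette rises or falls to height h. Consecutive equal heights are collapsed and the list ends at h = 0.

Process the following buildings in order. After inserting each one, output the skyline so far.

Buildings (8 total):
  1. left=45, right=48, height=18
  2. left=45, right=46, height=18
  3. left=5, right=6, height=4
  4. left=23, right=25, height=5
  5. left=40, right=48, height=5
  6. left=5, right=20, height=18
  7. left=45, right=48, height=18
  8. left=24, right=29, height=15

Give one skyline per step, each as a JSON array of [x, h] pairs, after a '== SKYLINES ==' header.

== SKYLINES ==
[[45,18],[48,0]]
[[45,18],[48,0]]
[[5,4],[6,0],[45,18],[48,0]]
[[5,4],[6,0],[23,5],[25,0],[45,18],[48,0]]
[[5,4],[6,0],[23,5],[25,0],[40,5],[45,18],[48,0]]
[[5,18],[20,0],[23,5],[25,0],[40,5],[45,18],[48,0]]
[[5,18],[20,0],[23,5],[25,0],[40,5],[45,18],[48,0]]
[[5,18],[20,0],[23,5],[24,15],[29,0],[40,5],[45,18],[48,0]]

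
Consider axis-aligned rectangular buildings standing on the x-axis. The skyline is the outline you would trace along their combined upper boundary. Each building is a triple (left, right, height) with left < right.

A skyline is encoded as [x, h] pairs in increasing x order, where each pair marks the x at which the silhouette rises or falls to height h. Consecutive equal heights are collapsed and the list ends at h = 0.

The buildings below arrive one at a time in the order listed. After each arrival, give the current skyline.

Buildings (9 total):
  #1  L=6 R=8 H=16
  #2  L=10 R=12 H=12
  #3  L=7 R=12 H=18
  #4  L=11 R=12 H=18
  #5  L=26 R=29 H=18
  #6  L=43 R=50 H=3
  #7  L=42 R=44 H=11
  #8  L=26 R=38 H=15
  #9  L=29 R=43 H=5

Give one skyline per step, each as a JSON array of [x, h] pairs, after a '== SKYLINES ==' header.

== SKYLINES ==
[[6,16],[8,0]]
[[6,16],[8,0],[10,12],[12,0]]
[[6,16],[7,18],[12,0]]
[[6,16],[7,18],[12,0]]
[[6,16],[7,18],[12,0],[26,18],[29,0]]
[[6,16],[7,18],[12,0],[26,18],[29,0],[43,3],[50,0]]
[[6,16],[7,18],[12,0],[26,18],[29,0],[42,11],[44,3],[50,0]]
[[6,16],[7,18],[12,0],[26,18],[29,15],[38,0],[42,11],[44,3],[50,0]]
[[6,16],[7,18],[12,0],[26,18],[29,15],[38,5],[42,11],[44,3],[50,0]]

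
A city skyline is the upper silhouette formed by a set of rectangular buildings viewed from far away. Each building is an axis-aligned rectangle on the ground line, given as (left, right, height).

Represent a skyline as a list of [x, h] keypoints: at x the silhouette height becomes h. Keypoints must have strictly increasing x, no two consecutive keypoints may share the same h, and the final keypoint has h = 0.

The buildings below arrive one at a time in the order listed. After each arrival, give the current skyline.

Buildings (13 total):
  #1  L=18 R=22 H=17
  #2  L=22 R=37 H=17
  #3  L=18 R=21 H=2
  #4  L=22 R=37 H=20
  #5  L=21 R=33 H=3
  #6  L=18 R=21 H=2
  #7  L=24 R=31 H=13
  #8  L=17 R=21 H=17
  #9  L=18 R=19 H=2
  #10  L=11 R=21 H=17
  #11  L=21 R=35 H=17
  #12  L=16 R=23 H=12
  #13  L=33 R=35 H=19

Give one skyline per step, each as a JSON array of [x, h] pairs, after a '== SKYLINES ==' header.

== SKYLINES ==
[[18,17],[22,0]]
[[18,17],[37,0]]
[[18,17],[37,0]]
[[18,17],[22,20],[37,0]]
[[18,17],[22,20],[37,0]]
[[18,17],[22,20],[37,0]]
[[18,17],[22,20],[37,0]]
[[17,17],[22,20],[37,0]]
[[17,17],[22,20],[37,0]]
[[11,17],[22,20],[37,0]]
[[11,17],[22,20],[37,0]]
[[11,17],[22,20],[37,0]]
[[11,17],[22,20],[37,0]]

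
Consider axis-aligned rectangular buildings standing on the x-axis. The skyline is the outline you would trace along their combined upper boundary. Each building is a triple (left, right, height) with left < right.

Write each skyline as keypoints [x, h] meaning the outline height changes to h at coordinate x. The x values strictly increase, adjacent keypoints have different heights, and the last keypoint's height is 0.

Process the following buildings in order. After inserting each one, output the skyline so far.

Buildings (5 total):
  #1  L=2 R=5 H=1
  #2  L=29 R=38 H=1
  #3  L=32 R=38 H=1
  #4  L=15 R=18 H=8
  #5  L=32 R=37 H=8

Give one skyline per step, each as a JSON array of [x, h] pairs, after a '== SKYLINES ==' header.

== SKYLINES ==
[[2,1],[5,0]]
[[2,1],[5,0],[29,1],[38,0]]
[[2,1],[5,0],[29,1],[38,0]]
[[2,1],[5,0],[15,8],[18,0],[29,1],[38,0]]
[[2,1],[5,0],[15,8],[18,0],[29,1],[32,8],[37,1],[38,0]]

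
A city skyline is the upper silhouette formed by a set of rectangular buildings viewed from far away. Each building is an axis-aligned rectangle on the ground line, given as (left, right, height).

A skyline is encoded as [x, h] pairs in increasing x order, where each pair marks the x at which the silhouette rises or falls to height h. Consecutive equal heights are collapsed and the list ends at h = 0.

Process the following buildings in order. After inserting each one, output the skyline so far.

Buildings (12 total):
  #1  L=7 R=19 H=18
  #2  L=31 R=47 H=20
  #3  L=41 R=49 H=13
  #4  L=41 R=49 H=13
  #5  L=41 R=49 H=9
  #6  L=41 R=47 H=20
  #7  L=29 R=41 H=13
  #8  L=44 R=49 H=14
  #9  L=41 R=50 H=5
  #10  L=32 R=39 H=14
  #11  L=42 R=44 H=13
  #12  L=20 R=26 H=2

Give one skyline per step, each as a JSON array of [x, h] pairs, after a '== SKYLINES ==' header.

== SKYLINES ==
[[7,18],[19,0]]
[[7,18],[19,0],[31,20],[47,0]]
[[7,18],[19,0],[31,20],[47,13],[49,0]]
[[7,18],[19,0],[31,20],[47,13],[49,0]]
[[7,18],[19,0],[31,20],[47,13],[49,0]]
[[7,18],[19,0],[31,20],[47,13],[49,0]]
[[7,18],[19,0],[29,13],[31,20],[47,13],[49,0]]
[[7,18],[19,0],[29,13],[31,20],[47,14],[49,0]]
[[7,18],[19,0],[29,13],[31,20],[47,14],[49,5],[50,0]]
[[7,18],[19,0],[29,13],[31,20],[47,14],[49,5],[50,0]]
[[7,18],[19,0],[29,13],[31,20],[47,14],[49,5],[50,0]]
[[7,18],[19,0],[20,2],[26,0],[29,13],[31,20],[47,14],[49,5],[50,0]]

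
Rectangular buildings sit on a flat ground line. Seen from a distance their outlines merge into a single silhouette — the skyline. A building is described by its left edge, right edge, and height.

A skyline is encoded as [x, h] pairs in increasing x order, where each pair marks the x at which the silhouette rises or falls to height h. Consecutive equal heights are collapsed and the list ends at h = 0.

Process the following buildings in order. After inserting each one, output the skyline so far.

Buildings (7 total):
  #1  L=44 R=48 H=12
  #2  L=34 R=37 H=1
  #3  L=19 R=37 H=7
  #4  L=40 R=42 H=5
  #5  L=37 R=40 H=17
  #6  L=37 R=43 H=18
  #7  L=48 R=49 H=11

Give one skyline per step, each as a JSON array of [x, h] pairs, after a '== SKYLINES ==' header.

== SKYLINES ==
[[44,12],[48,0]]
[[34,1],[37,0],[44,12],[48,0]]
[[19,7],[37,0],[44,12],[48,0]]
[[19,7],[37,0],[40,5],[42,0],[44,12],[48,0]]
[[19,7],[37,17],[40,5],[42,0],[44,12],[48,0]]
[[19,7],[37,18],[43,0],[44,12],[48,0]]
[[19,7],[37,18],[43,0],[44,12],[48,11],[49,0]]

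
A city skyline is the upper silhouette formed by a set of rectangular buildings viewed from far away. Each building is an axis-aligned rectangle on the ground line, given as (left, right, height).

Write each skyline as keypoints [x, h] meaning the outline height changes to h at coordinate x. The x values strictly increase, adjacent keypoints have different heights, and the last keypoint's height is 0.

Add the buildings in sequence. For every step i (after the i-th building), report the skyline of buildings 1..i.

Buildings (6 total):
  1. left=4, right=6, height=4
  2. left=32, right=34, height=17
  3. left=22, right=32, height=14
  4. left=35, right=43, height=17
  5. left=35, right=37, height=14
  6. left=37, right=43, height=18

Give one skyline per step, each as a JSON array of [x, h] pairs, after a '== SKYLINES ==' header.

== SKYLINES ==
[[4,4],[6,0]]
[[4,4],[6,0],[32,17],[34,0]]
[[4,4],[6,0],[22,14],[32,17],[34,0]]
[[4,4],[6,0],[22,14],[32,17],[34,0],[35,17],[43,0]]
[[4,4],[6,0],[22,14],[32,17],[34,0],[35,17],[43,0]]
[[4,4],[6,0],[22,14],[32,17],[34,0],[35,17],[37,18],[43,0]]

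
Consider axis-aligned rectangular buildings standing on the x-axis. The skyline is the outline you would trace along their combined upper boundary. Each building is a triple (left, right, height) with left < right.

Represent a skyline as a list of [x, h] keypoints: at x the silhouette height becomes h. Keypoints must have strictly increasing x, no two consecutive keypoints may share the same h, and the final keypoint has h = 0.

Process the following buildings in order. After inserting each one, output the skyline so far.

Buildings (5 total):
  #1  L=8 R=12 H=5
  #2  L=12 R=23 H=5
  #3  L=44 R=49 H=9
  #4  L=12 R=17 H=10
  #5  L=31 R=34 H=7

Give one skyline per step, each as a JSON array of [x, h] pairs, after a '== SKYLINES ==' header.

== SKYLINES ==
[[8,5],[12,0]]
[[8,5],[23,0]]
[[8,5],[23,0],[44,9],[49,0]]
[[8,5],[12,10],[17,5],[23,0],[44,9],[49,0]]
[[8,5],[12,10],[17,5],[23,0],[31,7],[34,0],[44,9],[49,0]]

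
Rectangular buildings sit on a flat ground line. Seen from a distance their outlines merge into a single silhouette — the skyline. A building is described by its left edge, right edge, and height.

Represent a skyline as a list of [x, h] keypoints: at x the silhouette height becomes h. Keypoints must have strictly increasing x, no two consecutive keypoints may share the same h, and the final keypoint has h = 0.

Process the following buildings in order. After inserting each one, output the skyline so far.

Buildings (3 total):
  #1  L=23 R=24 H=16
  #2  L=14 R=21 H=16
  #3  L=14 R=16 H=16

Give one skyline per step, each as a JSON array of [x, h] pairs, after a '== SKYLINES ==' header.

== SKYLINES ==
[[23,16],[24,0]]
[[14,16],[21,0],[23,16],[24,0]]
[[14,16],[21,0],[23,16],[24,0]]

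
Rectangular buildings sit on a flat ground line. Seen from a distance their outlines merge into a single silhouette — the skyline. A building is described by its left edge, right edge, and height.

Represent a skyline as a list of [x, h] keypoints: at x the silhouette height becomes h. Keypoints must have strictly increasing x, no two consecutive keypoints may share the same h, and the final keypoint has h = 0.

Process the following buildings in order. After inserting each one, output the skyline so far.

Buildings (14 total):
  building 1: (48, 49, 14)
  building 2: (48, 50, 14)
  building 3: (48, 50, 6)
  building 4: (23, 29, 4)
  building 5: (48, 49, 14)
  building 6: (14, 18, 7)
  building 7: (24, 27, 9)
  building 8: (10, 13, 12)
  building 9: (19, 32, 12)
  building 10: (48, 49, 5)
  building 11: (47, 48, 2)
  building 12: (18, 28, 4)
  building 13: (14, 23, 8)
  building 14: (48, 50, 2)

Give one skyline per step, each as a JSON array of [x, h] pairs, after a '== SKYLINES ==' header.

== SKYLINES ==
[[48,14],[49,0]]
[[48,14],[50,0]]
[[48,14],[50,0]]
[[23,4],[29,0],[48,14],[50,0]]
[[23,4],[29,0],[48,14],[50,0]]
[[14,7],[18,0],[23,4],[29,0],[48,14],[50,0]]
[[14,7],[18,0],[23,4],[24,9],[27,4],[29,0],[48,14],[50,0]]
[[10,12],[13,0],[14,7],[18,0],[23,4],[24,9],[27,4],[29,0],[48,14],[50,0]]
[[10,12],[13,0],[14,7],[18,0],[19,12],[32,0],[48,14],[50,0]]
[[10,12],[13,0],[14,7],[18,0],[19,12],[32,0],[48,14],[50,0]]
[[10,12],[13,0],[14,7],[18,0],[19,12],[32,0],[47,2],[48,14],[50,0]]
[[10,12],[13,0],[14,7],[18,4],[19,12],[32,0],[47,2],[48,14],[50,0]]
[[10,12],[13,0],[14,8],[19,12],[32,0],[47,2],[48,14],[50,0]]
[[10,12],[13,0],[14,8],[19,12],[32,0],[47,2],[48,14],[50,0]]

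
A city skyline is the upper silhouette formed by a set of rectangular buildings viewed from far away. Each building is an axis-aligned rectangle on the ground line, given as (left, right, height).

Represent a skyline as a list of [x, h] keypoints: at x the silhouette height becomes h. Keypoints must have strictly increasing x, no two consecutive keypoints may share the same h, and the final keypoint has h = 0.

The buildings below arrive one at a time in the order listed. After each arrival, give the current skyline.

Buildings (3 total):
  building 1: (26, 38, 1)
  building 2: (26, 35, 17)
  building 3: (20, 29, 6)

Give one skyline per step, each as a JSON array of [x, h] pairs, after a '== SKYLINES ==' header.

== SKYLINES ==
[[26,1],[38,0]]
[[26,17],[35,1],[38,0]]
[[20,6],[26,17],[35,1],[38,0]]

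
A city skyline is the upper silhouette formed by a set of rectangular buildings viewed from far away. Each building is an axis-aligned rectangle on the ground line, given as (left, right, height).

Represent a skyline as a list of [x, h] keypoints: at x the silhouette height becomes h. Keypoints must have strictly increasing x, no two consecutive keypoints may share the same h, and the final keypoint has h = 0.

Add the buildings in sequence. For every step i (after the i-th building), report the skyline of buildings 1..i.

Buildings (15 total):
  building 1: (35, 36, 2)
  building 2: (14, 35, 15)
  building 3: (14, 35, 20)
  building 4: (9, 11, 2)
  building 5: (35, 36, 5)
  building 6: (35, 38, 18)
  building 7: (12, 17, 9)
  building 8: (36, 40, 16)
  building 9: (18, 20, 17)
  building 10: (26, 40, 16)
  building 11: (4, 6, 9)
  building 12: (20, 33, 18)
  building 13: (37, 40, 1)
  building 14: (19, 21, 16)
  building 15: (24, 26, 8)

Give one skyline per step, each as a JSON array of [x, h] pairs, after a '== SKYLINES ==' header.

== SKYLINES ==
[[35,2],[36,0]]
[[14,15],[35,2],[36,0]]
[[14,20],[35,2],[36,0]]
[[9,2],[11,0],[14,20],[35,2],[36,0]]
[[9,2],[11,0],[14,20],[35,5],[36,0]]
[[9,2],[11,0],[14,20],[35,18],[38,0]]
[[9,2],[11,0],[12,9],[14,20],[35,18],[38,0]]
[[9,2],[11,0],[12,9],[14,20],[35,18],[38,16],[40,0]]
[[9,2],[11,0],[12,9],[14,20],[35,18],[38,16],[40,0]]
[[9,2],[11,0],[12,9],[14,20],[35,18],[38,16],[40,0]]
[[4,9],[6,0],[9,2],[11,0],[12,9],[14,20],[35,18],[38,16],[40,0]]
[[4,9],[6,0],[9,2],[11,0],[12,9],[14,20],[35,18],[38,16],[40,0]]
[[4,9],[6,0],[9,2],[11,0],[12,9],[14,20],[35,18],[38,16],[40,0]]
[[4,9],[6,0],[9,2],[11,0],[12,9],[14,20],[35,18],[38,16],[40,0]]
[[4,9],[6,0],[9,2],[11,0],[12,9],[14,20],[35,18],[38,16],[40,0]]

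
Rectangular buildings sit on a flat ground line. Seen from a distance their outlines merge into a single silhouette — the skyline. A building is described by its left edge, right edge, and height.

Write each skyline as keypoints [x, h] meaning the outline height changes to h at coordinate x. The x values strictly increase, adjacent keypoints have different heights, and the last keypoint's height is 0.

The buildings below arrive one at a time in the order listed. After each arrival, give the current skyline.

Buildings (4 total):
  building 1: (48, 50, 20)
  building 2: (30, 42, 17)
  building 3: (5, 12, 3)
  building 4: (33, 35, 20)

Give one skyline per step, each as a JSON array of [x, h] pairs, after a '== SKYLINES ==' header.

== SKYLINES ==
[[48,20],[50,0]]
[[30,17],[42,0],[48,20],[50,0]]
[[5,3],[12,0],[30,17],[42,0],[48,20],[50,0]]
[[5,3],[12,0],[30,17],[33,20],[35,17],[42,0],[48,20],[50,0]]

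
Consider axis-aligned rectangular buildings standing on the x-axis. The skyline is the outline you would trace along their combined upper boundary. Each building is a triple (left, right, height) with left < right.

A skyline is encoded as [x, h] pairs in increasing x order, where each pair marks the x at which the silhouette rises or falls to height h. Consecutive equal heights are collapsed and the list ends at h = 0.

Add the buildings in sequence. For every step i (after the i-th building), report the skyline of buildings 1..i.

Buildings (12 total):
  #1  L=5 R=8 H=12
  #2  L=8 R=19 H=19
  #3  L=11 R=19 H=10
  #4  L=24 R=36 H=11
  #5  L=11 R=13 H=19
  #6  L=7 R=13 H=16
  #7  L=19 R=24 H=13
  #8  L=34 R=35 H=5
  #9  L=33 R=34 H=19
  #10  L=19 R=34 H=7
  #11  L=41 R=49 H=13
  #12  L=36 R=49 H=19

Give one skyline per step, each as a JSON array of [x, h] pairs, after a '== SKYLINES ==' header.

== SKYLINES ==
[[5,12],[8,0]]
[[5,12],[8,19],[19,0]]
[[5,12],[8,19],[19,0]]
[[5,12],[8,19],[19,0],[24,11],[36,0]]
[[5,12],[8,19],[19,0],[24,11],[36,0]]
[[5,12],[7,16],[8,19],[19,0],[24,11],[36,0]]
[[5,12],[7,16],[8,19],[19,13],[24,11],[36,0]]
[[5,12],[7,16],[8,19],[19,13],[24,11],[36,0]]
[[5,12],[7,16],[8,19],[19,13],[24,11],[33,19],[34,11],[36,0]]
[[5,12],[7,16],[8,19],[19,13],[24,11],[33,19],[34,11],[36,0]]
[[5,12],[7,16],[8,19],[19,13],[24,11],[33,19],[34,11],[36,0],[41,13],[49,0]]
[[5,12],[7,16],[8,19],[19,13],[24,11],[33,19],[34,11],[36,19],[49,0]]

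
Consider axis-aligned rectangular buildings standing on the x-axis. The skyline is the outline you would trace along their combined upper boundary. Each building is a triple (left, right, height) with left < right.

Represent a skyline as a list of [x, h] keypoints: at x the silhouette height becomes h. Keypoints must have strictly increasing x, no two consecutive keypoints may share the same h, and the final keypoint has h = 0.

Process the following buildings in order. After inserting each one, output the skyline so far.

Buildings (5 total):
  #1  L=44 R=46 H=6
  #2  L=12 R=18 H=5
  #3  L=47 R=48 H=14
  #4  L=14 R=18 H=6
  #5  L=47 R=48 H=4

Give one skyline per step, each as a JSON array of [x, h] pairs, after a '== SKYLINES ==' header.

== SKYLINES ==
[[44,6],[46,0]]
[[12,5],[18,0],[44,6],[46,0]]
[[12,5],[18,0],[44,6],[46,0],[47,14],[48,0]]
[[12,5],[14,6],[18,0],[44,6],[46,0],[47,14],[48,0]]
[[12,5],[14,6],[18,0],[44,6],[46,0],[47,14],[48,0]]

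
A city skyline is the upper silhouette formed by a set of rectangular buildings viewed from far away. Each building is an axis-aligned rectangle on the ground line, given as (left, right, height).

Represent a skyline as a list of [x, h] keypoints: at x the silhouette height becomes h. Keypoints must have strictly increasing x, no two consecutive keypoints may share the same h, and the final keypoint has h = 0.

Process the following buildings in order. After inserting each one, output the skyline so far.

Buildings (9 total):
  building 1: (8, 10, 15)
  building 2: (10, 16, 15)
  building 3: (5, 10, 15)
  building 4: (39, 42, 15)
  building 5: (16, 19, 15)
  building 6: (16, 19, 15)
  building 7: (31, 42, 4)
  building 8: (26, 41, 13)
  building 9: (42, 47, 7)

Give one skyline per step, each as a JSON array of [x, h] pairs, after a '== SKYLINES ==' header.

== SKYLINES ==
[[8,15],[10,0]]
[[8,15],[16,0]]
[[5,15],[16,0]]
[[5,15],[16,0],[39,15],[42,0]]
[[5,15],[19,0],[39,15],[42,0]]
[[5,15],[19,0],[39,15],[42,0]]
[[5,15],[19,0],[31,4],[39,15],[42,0]]
[[5,15],[19,0],[26,13],[39,15],[42,0]]
[[5,15],[19,0],[26,13],[39,15],[42,7],[47,0]]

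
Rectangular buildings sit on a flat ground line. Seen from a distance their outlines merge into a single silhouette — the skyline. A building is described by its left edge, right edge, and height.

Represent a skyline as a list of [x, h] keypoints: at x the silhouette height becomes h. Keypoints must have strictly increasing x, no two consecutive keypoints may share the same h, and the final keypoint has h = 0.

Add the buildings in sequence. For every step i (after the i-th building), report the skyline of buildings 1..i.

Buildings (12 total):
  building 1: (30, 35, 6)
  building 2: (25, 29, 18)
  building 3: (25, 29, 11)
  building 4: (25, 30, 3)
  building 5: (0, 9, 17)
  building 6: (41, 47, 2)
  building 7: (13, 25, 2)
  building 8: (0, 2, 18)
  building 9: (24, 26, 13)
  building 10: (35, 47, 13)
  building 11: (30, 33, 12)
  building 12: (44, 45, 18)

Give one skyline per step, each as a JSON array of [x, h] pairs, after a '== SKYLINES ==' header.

== SKYLINES ==
[[30,6],[35,0]]
[[25,18],[29,0],[30,6],[35,0]]
[[25,18],[29,0],[30,6],[35,0]]
[[25,18],[29,3],[30,6],[35,0]]
[[0,17],[9,0],[25,18],[29,3],[30,6],[35,0]]
[[0,17],[9,0],[25,18],[29,3],[30,6],[35,0],[41,2],[47,0]]
[[0,17],[9,0],[13,2],[25,18],[29,3],[30,6],[35,0],[41,2],[47,0]]
[[0,18],[2,17],[9,0],[13,2],[25,18],[29,3],[30,6],[35,0],[41,2],[47,0]]
[[0,18],[2,17],[9,0],[13,2],[24,13],[25,18],[29,3],[30,6],[35,0],[41,2],[47,0]]
[[0,18],[2,17],[9,0],[13,2],[24,13],[25,18],[29,3],[30,6],[35,13],[47,0]]
[[0,18],[2,17],[9,0],[13,2],[24,13],[25,18],[29,3],[30,12],[33,6],[35,13],[47,0]]
[[0,18],[2,17],[9,0],[13,2],[24,13],[25,18],[29,3],[30,12],[33,6],[35,13],[44,18],[45,13],[47,0]]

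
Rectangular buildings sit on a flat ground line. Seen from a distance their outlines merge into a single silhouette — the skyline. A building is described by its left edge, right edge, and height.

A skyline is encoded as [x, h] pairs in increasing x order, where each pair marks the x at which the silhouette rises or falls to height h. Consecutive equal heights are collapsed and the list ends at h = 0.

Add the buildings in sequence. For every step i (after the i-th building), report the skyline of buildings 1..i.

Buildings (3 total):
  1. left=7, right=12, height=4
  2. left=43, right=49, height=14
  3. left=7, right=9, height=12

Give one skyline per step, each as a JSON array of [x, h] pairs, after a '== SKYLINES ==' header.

== SKYLINES ==
[[7,4],[12,0]]
[[7,4],[12,0],[43,14],[49,0]]
[[7,12],[9,4],[12,0],[43,14],[49,0]]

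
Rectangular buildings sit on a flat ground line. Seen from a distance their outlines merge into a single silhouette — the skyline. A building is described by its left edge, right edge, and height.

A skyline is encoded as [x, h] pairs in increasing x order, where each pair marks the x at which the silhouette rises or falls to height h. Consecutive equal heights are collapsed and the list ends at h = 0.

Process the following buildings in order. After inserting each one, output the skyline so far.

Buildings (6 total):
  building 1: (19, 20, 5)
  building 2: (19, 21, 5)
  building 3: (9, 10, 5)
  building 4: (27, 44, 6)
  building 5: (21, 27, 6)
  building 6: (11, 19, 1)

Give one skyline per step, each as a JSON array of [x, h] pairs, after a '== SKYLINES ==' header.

== SKYLINES ==
[[19,5],[20,0]]
[[19,5],[21,0]]
[[9,5],[10,0],[19,5],[21,0]]
[[9,5],[10,0],[19,5],[21,0],[27,6],[44,0]]
[[9,5],[10,0],[19,5],[21,6],[44,0]]
[[9,5],[10,0],[11,1],[19,5],[21,6],[44,0]]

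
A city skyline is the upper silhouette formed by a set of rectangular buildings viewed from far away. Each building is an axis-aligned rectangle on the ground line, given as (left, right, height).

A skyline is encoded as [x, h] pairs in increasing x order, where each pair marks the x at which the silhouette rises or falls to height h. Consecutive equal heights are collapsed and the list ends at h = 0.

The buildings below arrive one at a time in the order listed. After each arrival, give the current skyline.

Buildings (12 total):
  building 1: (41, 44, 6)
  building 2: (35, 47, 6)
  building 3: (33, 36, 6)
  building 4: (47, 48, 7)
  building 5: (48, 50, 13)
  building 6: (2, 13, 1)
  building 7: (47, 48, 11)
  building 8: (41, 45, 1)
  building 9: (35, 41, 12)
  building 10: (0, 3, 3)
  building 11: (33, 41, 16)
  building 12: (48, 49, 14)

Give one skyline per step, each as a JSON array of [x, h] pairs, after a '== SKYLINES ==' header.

== SKYLINES ==
[[41,6],[44,0]]
[[35,6],[47,0]]
[[33,6],[47,0]]
[[33,6],[47,7],[48,0]]
[[33,6],[47,7],[48,13],[50,0]]
[[2,1],[13,0],[33,6],[47,7],[48,13],[50,0]]
[[2,1],[13,0],[33,6],[47,11],[48,13],[50,0]]
[[2,1],[13,0],[33,6],[47,11],[48,13],[50,0]]
[[2,1],[13,0],[33,6],[35,12],[41,6],[47,11],[48,13],[50,0]]
[[0,3],[3,1],[13,0],[33,6],[35,12],[41,6],[47,11],[48,13],[50,0]]
[[0,3],[3,1],[13,0],[33,16],[41,6],[47,11],[48,13],[50,0]]
[[0,3],[3,1],[13,0],[33,16],[41,6],[47,11],[48,14],[49,13],[50,0]]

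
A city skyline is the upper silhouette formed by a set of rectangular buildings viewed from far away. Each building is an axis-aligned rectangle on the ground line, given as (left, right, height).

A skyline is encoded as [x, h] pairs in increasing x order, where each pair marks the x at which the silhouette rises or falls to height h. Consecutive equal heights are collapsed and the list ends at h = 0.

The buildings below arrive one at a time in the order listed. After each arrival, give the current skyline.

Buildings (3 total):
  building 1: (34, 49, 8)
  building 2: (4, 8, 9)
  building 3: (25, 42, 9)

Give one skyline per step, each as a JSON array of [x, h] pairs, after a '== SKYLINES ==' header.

== SKYLINES ==
[[34,8],[49,0]]
[[4,9],[8,0],[34,8],[49,0]]
[[4,9],[8,0],[25,9],[42,8],[49,0]]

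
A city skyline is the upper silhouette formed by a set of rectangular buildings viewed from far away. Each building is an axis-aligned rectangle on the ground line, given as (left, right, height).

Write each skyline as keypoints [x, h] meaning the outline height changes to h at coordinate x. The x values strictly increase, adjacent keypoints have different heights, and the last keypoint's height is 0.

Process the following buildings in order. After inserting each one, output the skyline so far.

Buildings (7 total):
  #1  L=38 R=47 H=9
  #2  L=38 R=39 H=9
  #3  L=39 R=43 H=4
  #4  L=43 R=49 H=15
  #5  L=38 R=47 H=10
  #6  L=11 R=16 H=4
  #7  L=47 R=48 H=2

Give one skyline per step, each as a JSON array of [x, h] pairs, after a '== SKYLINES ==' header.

== SKYLINES ==
[[38,9],[47,0]]
[[38,9],[47,0]]
[[38,9],[47,0]]
[[38,9],[43,15],[49,0]]
[[38,10],[43,15],[49,0]]
[[11,4],[16,0],[38,10],[43,15],[49,0]]
[[11,4],[16,0],[38,10],[43,15],[49,0]]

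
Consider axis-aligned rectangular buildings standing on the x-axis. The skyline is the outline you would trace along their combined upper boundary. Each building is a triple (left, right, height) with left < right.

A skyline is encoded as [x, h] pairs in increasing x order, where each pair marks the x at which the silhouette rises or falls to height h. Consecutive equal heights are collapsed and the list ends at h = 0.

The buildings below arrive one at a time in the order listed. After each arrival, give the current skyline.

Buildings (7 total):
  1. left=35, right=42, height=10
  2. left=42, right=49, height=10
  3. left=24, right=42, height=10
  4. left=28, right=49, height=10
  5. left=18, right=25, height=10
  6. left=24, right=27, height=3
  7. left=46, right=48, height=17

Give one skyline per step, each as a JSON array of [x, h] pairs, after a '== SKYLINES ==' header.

== SKYLINES ==
[[35,10],[42,0]]
[[35,10],[49,0]]
[[24,10],[49,0]]
[[24,10],[49,0]]
[[18,10],[49,0]]
[[18,10],[49,0]]
[[18,10],[46,17],[48,10],[49,0]]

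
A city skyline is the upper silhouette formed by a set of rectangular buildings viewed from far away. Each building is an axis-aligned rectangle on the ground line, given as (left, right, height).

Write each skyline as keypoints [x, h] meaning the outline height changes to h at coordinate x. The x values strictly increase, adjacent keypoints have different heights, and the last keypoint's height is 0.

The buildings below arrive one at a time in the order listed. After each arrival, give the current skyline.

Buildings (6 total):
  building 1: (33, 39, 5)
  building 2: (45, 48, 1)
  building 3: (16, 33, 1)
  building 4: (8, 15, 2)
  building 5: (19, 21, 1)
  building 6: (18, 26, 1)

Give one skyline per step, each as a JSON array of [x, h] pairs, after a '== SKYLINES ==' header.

== SKYLINES ==
[[33,5],[39,0]]
[[33,5],[39,0],[45,1],[48,0]]
[[16,1],[33,5],[39,0],[45,1],[48,0]]
[[8,2],[15,0],[16,1],[33,5],[39,0],[45,1],[48,0]]
[[8,2],[15,0],[16,1],[33,5],[39,0],[45,1],[48,0]]
[[8,2],[15,0],[16,1],[33,5],[39,0],[45,1],[48,0]]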